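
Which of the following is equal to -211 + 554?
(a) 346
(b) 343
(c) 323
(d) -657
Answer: b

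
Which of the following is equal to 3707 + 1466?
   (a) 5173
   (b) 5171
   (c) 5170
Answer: a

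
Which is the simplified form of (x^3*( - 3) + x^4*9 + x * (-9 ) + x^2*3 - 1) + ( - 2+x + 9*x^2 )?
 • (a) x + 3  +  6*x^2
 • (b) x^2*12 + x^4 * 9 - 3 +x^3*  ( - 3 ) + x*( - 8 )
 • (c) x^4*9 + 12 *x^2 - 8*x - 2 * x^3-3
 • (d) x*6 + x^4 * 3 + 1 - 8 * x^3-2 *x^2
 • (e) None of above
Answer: b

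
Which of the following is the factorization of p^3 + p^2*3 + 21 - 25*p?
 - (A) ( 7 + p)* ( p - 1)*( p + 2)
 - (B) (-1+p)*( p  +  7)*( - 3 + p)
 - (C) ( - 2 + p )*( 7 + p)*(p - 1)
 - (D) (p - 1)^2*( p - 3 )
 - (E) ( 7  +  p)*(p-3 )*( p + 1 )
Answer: B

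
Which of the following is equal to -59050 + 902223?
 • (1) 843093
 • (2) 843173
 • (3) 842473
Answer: 2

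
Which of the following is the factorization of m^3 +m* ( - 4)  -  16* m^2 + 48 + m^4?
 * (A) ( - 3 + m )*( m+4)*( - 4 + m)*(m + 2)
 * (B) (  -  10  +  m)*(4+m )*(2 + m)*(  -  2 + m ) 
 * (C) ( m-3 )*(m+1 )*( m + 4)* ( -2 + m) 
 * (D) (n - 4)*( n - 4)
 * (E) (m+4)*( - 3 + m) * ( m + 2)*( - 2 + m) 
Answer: E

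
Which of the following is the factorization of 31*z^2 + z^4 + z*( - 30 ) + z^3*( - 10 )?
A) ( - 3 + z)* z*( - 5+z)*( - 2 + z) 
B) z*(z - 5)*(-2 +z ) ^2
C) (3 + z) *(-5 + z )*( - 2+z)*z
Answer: A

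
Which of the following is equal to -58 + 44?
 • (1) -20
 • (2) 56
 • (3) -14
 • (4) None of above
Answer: 3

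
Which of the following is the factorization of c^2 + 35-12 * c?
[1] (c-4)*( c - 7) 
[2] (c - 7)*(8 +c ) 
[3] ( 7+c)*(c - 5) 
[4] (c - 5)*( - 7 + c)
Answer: 4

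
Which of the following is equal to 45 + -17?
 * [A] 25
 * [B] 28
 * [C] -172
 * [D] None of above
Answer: B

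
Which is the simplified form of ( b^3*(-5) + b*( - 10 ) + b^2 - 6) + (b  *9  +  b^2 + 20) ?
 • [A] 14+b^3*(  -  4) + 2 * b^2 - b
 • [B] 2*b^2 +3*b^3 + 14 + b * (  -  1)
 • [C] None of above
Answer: C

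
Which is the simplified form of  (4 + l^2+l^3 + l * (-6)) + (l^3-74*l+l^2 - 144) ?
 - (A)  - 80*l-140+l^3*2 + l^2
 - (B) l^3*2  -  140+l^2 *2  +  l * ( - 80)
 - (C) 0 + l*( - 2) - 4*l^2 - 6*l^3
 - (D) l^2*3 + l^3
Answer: B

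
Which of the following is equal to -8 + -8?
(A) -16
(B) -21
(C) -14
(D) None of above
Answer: A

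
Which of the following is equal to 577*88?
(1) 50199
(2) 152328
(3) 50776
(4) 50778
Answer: 3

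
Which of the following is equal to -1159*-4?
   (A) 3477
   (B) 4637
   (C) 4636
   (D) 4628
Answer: C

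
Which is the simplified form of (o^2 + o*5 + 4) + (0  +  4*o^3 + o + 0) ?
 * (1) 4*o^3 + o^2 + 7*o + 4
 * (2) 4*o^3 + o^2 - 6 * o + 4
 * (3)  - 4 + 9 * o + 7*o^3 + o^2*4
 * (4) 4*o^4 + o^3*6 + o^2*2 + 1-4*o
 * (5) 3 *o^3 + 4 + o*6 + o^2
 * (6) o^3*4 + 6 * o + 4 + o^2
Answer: 6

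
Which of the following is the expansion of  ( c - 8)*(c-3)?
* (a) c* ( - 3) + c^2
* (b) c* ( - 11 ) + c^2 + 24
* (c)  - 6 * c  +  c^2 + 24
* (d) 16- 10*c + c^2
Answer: b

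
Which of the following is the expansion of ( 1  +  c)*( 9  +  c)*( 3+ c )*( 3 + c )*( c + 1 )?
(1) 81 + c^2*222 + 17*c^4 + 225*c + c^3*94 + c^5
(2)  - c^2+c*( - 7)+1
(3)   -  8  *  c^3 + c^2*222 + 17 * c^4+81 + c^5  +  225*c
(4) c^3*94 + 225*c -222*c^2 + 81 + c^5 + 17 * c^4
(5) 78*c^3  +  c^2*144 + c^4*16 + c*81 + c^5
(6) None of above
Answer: 1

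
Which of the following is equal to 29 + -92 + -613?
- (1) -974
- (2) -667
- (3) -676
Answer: 3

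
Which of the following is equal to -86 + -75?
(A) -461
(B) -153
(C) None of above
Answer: C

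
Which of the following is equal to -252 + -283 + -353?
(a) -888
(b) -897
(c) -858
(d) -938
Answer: a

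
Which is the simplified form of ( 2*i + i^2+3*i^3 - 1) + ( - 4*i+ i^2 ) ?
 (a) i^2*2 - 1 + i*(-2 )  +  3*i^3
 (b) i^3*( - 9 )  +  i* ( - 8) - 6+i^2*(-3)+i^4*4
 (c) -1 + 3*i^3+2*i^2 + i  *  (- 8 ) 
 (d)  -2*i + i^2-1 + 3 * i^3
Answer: a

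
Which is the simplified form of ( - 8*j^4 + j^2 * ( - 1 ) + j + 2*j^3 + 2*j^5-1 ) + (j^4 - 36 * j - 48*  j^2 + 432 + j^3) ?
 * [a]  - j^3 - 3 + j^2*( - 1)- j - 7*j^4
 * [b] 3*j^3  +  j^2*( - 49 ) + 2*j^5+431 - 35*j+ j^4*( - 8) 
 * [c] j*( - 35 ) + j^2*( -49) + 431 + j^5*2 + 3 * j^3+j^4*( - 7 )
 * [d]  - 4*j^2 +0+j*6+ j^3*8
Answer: c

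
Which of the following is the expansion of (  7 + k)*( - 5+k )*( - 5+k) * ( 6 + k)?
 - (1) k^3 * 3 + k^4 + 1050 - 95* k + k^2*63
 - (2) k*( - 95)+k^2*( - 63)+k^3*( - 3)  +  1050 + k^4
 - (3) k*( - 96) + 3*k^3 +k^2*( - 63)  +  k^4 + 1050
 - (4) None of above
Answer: 4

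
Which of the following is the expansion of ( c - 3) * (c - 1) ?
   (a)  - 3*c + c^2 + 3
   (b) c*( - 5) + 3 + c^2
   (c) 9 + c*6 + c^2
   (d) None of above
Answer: d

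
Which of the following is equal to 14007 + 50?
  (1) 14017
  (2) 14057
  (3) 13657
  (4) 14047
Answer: 2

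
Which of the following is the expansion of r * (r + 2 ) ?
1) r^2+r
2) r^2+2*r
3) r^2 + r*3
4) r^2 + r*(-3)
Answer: 2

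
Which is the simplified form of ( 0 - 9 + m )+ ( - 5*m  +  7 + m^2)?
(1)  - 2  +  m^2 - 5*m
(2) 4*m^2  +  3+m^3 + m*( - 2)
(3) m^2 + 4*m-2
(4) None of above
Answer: 4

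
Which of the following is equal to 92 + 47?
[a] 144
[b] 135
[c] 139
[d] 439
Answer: c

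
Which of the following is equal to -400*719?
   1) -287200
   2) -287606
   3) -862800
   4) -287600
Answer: 4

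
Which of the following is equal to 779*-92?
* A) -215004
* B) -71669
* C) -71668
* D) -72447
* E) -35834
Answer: C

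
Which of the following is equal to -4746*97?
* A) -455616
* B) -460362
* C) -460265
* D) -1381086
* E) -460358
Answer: B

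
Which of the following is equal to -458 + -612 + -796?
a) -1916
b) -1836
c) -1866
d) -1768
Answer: c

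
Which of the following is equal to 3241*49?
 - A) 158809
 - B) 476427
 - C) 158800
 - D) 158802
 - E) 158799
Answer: A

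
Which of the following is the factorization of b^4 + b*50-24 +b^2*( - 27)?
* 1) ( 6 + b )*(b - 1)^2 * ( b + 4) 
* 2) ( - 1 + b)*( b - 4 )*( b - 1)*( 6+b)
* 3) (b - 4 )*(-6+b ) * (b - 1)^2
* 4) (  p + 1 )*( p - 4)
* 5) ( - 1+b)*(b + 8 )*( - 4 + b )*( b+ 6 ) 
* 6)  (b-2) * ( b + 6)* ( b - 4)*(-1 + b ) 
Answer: 2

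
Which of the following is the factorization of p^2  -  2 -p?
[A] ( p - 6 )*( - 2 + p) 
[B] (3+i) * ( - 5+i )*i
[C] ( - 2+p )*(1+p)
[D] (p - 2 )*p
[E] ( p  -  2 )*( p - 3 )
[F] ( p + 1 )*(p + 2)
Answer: C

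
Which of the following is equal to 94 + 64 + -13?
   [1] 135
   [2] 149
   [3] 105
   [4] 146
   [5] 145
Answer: 5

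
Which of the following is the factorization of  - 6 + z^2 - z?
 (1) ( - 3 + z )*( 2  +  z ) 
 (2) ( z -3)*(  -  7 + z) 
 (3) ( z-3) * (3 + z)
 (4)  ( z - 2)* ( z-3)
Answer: 1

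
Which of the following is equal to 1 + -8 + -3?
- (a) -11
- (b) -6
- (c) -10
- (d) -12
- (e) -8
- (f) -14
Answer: c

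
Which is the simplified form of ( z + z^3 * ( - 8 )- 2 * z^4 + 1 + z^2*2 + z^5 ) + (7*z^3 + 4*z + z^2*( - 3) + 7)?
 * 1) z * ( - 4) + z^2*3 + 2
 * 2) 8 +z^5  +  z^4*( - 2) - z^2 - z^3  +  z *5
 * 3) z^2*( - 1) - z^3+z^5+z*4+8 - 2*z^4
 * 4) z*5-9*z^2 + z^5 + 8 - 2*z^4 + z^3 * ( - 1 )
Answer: 2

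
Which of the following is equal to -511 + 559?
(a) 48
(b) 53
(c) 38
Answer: a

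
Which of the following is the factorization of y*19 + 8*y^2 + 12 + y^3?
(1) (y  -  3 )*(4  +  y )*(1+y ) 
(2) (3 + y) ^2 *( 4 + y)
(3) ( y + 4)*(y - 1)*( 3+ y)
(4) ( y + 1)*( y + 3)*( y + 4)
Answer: 4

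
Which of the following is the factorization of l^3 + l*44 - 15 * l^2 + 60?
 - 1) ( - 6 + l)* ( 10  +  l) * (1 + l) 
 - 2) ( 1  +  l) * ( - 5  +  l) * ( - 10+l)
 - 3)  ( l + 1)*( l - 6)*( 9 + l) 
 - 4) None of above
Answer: 4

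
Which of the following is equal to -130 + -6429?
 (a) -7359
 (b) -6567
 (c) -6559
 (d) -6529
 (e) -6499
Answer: c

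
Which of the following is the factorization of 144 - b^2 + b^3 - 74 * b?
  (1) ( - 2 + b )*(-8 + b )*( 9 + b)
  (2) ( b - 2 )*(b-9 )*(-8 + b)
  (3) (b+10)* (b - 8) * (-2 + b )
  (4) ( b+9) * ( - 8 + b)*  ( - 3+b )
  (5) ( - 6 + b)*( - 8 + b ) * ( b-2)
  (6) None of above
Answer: 1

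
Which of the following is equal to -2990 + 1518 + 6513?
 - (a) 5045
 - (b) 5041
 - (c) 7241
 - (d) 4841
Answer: b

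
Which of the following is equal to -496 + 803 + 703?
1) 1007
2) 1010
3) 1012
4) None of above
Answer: 2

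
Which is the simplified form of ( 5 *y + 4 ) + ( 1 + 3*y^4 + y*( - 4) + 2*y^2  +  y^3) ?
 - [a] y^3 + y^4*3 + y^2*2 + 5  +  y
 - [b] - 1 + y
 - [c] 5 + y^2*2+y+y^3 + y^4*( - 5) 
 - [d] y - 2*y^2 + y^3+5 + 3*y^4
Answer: a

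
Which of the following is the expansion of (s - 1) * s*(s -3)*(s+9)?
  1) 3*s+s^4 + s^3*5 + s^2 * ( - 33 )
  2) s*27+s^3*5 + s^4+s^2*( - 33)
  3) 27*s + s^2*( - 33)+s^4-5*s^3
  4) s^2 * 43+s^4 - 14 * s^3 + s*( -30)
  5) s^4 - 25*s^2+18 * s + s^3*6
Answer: 2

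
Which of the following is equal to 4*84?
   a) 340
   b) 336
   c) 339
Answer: b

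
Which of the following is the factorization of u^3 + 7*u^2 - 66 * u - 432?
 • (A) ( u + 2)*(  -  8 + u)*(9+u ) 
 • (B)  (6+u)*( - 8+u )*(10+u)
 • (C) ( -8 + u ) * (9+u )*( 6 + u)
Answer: C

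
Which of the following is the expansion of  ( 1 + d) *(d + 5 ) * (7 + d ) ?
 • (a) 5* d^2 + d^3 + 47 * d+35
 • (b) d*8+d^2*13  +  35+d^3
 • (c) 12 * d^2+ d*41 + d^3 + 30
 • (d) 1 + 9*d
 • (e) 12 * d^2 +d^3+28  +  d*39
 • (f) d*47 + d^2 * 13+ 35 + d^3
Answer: f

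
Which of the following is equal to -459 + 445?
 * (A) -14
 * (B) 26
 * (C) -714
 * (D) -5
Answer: A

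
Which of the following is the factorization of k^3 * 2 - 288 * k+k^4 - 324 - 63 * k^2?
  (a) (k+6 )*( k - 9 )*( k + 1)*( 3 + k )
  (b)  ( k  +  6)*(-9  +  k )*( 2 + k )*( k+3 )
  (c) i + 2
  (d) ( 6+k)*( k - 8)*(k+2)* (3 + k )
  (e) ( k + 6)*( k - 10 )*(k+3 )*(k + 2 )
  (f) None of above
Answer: b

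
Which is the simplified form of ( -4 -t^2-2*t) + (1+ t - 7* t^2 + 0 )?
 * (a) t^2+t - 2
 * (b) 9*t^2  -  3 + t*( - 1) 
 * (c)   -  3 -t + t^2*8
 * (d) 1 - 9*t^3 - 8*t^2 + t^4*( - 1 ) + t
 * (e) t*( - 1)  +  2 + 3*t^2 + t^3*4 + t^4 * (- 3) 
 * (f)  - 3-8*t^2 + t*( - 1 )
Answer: f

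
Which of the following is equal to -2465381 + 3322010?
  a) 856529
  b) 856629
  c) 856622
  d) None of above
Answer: b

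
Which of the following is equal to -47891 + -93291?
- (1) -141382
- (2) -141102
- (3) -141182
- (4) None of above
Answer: 3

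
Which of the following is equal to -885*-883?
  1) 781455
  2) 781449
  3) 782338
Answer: 1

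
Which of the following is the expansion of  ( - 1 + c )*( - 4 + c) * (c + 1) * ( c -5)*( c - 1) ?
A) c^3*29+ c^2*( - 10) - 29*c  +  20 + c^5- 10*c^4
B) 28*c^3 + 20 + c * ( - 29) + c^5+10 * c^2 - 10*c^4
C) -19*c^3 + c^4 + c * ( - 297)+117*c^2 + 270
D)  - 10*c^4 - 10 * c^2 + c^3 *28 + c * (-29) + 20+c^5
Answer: D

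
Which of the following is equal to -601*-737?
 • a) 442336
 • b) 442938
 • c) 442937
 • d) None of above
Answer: c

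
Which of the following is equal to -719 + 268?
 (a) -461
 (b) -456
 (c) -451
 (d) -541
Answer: c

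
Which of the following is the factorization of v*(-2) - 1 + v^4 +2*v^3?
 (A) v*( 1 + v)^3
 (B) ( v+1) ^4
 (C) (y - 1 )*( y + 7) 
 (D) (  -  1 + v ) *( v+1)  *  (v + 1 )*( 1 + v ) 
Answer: D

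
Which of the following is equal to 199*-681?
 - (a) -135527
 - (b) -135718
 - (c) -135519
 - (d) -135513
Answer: c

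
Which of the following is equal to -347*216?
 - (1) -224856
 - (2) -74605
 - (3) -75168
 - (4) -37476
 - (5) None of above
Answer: 5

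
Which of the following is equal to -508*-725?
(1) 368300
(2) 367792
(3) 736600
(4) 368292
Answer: 1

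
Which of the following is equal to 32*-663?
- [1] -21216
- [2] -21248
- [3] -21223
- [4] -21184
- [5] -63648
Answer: 1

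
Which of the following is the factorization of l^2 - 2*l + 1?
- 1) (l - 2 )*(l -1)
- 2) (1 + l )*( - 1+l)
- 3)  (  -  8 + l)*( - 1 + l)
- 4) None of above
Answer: 4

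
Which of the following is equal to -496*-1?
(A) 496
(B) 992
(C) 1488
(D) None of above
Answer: A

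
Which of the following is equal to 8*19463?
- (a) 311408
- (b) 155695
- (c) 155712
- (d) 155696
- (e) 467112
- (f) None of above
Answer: f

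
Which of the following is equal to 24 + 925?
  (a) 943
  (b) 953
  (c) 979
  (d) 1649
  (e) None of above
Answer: e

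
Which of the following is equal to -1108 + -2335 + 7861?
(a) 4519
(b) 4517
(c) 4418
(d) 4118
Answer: c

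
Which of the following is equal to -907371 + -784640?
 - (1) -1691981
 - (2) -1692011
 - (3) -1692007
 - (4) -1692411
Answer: 2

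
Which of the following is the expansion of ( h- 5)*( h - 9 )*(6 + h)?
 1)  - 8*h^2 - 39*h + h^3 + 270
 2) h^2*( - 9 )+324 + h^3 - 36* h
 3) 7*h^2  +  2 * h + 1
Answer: 1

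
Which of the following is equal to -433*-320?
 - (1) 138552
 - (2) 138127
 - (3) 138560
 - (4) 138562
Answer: 3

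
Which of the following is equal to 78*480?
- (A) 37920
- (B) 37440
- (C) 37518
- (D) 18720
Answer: B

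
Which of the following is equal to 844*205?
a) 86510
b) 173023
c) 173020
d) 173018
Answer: c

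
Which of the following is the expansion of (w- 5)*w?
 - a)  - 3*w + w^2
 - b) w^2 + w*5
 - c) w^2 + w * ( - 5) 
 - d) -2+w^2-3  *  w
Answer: c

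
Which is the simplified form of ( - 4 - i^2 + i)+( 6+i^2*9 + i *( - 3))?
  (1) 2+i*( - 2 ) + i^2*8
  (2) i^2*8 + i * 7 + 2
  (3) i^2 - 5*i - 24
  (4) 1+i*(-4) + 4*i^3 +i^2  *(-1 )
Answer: 1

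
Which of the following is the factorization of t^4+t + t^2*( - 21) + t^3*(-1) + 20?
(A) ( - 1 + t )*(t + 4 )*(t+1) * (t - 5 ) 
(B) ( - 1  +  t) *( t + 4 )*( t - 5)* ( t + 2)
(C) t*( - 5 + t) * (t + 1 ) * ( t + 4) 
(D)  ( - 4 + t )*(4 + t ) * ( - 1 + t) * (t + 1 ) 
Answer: A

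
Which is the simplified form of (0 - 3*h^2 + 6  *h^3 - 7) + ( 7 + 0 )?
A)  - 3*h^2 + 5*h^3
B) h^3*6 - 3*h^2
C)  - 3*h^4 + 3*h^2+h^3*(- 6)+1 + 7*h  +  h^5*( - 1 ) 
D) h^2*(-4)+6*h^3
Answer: B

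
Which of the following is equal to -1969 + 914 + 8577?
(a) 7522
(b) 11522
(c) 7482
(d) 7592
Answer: a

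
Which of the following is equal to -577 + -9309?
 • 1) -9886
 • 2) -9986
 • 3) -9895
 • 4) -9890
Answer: 1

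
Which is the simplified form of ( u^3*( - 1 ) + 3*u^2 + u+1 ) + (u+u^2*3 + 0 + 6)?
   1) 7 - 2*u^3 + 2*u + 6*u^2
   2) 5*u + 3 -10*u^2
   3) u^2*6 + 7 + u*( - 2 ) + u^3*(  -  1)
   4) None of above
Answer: 4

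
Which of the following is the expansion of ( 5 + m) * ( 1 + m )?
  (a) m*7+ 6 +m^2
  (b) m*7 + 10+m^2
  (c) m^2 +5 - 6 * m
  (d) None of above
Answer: d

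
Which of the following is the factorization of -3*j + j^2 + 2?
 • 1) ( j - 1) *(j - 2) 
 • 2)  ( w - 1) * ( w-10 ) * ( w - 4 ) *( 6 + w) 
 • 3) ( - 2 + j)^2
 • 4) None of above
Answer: 1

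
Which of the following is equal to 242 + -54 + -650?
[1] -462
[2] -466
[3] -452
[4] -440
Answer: 1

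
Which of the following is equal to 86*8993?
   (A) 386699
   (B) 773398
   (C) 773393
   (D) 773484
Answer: B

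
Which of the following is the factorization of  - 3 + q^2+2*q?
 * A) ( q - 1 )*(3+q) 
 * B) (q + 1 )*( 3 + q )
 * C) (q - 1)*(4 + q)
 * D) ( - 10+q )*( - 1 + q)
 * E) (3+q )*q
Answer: A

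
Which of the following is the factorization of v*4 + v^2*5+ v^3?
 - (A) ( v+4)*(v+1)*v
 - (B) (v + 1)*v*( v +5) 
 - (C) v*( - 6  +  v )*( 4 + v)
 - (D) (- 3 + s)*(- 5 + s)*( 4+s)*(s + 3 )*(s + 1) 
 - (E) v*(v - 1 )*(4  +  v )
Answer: A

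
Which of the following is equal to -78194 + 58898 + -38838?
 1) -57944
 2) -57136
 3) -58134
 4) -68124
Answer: 3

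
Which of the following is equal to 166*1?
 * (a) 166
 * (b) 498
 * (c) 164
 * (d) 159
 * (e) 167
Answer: a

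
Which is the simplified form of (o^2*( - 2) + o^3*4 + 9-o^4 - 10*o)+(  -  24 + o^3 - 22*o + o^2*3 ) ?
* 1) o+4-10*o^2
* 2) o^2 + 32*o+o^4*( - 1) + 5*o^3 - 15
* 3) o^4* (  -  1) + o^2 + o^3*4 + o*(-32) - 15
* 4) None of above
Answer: 4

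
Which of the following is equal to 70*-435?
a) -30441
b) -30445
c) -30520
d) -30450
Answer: d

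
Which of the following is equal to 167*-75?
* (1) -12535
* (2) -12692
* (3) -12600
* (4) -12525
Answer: 4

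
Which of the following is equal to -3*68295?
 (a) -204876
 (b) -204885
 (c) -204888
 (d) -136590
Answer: b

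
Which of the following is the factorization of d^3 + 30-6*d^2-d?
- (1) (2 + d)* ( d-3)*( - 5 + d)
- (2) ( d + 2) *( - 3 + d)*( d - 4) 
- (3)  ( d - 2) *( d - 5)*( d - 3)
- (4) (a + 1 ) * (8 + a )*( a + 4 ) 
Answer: 1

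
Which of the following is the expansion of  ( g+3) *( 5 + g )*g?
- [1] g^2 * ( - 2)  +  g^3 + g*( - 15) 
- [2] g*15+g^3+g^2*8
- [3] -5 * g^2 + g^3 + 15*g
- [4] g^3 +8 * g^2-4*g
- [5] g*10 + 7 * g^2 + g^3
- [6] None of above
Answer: 2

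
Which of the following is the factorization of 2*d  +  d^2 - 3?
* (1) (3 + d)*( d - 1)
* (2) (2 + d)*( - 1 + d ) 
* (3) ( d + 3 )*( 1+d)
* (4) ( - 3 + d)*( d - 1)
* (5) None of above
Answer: 1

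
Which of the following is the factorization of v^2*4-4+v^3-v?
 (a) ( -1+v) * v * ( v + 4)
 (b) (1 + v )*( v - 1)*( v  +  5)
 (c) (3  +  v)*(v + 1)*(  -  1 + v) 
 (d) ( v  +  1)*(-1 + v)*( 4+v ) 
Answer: d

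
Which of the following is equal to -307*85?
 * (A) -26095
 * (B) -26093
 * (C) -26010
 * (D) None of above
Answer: A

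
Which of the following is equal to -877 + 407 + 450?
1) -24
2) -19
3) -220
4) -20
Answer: 4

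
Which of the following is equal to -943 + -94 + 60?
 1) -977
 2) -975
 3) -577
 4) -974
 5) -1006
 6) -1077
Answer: 1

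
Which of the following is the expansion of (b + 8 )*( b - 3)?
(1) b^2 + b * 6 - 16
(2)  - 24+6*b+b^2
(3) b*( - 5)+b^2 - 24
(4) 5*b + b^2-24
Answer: 4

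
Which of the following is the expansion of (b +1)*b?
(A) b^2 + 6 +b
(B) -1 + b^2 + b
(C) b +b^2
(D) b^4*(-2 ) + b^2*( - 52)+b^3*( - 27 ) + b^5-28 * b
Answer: C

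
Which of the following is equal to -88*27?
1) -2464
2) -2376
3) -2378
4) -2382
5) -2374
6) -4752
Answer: 2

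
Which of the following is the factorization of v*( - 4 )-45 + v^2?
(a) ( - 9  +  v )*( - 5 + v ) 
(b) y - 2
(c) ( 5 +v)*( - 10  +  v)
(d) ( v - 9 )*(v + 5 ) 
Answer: d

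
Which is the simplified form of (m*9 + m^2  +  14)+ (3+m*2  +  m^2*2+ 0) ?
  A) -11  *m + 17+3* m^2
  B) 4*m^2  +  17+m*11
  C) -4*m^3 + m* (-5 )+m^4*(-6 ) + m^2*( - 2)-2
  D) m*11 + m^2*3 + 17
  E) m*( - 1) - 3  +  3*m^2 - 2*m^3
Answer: D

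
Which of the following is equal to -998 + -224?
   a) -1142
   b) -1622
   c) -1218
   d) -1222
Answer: d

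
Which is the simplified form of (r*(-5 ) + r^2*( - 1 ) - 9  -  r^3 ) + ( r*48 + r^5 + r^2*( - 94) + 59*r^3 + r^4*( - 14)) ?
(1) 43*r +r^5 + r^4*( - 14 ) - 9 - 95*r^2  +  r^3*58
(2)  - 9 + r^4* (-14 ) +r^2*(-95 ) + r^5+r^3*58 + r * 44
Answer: 1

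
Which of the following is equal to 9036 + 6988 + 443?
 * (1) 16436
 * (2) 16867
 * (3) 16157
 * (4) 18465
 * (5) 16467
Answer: 5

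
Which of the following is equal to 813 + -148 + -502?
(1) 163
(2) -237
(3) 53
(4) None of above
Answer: 1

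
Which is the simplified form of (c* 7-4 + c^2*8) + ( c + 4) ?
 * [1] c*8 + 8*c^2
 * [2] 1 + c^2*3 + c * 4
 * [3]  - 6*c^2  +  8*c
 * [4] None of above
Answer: 1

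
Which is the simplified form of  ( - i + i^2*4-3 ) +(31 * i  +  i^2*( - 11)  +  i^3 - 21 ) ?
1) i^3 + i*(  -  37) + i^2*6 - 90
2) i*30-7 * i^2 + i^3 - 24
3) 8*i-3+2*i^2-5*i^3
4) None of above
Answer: 2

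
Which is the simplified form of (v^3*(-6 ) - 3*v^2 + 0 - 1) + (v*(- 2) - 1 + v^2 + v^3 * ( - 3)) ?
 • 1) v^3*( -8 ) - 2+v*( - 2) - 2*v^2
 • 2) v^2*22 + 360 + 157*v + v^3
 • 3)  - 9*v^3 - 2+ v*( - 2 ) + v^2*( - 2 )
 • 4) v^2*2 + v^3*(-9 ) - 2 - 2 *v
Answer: 3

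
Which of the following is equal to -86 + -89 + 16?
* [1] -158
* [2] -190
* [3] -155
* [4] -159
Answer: 4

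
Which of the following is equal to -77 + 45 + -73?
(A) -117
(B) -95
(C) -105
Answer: C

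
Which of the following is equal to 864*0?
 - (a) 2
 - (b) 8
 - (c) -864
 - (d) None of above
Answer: d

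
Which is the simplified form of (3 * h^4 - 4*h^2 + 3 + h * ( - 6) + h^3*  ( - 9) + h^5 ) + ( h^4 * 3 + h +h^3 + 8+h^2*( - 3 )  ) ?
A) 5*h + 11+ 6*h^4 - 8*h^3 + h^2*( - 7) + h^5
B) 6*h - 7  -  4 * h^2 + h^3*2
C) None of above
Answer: C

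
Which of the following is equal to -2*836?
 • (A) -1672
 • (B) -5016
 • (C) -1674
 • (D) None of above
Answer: A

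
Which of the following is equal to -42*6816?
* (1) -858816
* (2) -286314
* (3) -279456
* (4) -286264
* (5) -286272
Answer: 5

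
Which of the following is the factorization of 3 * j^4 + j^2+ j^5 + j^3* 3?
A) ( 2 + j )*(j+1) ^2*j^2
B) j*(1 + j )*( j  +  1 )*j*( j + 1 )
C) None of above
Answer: B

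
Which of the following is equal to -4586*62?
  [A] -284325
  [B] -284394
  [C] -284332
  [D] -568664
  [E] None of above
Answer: C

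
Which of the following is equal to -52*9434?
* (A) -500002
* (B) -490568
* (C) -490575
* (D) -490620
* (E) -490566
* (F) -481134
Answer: B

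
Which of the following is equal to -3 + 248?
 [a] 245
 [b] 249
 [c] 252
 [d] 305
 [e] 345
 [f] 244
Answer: a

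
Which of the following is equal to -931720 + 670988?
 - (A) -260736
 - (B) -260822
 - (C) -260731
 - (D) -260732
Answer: D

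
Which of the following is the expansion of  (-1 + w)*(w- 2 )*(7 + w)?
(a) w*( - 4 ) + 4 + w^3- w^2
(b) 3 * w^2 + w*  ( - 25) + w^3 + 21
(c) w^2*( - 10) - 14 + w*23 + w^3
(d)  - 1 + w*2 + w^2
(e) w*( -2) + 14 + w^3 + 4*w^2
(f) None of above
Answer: f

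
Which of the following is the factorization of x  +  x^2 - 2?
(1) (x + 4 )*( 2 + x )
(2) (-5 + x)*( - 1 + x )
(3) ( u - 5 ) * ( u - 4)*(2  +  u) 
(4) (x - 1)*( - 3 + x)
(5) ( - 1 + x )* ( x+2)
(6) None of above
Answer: 5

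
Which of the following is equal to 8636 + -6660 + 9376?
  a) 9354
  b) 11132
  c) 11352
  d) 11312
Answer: c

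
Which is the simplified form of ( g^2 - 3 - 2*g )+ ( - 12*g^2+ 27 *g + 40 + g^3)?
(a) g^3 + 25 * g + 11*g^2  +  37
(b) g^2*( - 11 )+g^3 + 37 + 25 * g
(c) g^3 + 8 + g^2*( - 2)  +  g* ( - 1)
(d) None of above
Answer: b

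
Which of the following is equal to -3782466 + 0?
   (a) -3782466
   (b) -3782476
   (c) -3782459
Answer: a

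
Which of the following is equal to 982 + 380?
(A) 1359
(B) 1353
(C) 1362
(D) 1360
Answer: C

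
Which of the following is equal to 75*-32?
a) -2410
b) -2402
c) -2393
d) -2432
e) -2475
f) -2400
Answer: f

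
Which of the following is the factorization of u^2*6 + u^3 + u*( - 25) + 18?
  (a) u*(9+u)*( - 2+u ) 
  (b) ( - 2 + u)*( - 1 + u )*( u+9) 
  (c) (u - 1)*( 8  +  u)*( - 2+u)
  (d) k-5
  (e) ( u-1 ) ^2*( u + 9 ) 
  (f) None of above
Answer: b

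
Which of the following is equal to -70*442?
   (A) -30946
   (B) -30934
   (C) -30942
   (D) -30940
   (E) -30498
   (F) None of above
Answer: D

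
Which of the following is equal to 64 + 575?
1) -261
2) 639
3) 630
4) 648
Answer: 2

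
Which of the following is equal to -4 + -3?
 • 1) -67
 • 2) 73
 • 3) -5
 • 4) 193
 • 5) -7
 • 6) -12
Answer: 5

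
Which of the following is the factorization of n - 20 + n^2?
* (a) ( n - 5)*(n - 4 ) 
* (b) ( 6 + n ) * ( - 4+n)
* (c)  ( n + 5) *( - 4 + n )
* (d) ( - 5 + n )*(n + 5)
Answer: c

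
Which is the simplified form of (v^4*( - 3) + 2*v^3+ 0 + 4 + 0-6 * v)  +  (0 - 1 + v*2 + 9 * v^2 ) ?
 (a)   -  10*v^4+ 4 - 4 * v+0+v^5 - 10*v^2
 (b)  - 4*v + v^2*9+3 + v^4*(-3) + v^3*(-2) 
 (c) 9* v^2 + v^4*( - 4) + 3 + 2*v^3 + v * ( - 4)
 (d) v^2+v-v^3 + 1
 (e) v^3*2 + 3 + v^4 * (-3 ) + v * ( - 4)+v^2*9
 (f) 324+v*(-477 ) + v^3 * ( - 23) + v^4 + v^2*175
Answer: e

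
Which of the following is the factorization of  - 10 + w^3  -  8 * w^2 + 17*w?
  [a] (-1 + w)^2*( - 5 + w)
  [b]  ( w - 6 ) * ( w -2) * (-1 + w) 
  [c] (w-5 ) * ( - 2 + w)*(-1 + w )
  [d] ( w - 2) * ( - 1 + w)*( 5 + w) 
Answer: c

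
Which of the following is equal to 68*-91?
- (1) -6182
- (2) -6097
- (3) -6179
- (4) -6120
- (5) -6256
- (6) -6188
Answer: 6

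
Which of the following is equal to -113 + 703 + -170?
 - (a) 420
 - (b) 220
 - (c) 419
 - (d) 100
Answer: a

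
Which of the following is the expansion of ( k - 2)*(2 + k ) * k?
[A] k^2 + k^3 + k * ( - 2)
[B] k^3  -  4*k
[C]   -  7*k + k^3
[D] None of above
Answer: B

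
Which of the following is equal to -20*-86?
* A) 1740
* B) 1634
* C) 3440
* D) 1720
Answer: D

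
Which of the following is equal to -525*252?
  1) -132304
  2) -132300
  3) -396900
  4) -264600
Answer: 2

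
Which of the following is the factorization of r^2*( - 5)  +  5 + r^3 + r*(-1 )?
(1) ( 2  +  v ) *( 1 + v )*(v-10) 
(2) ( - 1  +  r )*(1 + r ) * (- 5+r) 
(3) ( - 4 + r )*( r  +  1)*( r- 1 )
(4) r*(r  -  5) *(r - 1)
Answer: 2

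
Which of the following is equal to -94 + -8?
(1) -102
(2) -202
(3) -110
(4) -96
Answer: 1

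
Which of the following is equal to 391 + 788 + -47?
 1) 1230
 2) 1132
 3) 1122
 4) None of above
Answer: 2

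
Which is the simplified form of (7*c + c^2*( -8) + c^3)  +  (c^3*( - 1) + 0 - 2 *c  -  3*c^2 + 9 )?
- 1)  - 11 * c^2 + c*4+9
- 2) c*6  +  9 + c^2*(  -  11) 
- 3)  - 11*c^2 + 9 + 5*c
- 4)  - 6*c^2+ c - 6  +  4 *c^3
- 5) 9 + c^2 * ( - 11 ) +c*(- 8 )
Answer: 3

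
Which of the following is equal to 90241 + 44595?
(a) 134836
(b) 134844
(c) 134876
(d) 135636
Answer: a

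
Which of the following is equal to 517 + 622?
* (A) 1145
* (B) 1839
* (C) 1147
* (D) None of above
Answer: D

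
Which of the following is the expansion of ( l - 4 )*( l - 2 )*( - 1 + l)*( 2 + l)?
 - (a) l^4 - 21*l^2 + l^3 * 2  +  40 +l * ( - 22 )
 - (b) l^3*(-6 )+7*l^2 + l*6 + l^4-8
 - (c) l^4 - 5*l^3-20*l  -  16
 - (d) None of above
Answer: d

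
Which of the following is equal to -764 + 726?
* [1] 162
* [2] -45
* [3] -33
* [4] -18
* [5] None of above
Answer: 5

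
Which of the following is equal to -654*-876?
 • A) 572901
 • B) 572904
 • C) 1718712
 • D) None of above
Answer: B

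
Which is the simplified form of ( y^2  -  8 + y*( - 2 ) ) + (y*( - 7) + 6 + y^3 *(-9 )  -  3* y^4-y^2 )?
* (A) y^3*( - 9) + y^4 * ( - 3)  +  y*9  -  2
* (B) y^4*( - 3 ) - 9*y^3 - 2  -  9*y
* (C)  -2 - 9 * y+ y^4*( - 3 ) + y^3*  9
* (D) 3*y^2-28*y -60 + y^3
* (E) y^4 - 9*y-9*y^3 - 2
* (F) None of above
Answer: B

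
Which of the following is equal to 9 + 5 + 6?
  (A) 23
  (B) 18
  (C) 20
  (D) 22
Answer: C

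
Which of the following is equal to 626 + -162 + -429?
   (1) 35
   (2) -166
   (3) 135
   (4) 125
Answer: 1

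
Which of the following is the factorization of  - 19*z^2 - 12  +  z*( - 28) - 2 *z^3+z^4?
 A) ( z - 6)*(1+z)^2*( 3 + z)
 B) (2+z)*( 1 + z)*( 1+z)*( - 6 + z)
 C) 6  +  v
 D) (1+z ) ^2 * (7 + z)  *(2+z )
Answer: B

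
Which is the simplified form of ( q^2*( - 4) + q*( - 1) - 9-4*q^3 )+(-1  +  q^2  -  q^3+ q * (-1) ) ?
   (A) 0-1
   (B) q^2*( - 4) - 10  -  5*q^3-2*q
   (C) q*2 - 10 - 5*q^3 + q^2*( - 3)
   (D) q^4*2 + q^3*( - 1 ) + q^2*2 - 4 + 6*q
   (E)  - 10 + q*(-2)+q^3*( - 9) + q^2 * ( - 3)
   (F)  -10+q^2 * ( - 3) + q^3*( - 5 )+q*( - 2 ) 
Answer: F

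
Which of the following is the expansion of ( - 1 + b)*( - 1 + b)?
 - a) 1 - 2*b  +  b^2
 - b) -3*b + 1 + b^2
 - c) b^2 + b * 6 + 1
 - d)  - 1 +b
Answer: a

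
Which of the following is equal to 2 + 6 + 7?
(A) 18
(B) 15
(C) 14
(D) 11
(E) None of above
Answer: B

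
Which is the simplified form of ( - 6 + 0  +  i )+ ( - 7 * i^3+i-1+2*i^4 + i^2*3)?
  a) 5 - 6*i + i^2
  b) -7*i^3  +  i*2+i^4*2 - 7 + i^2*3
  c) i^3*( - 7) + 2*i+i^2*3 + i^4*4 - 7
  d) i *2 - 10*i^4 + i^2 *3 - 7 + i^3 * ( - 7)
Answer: b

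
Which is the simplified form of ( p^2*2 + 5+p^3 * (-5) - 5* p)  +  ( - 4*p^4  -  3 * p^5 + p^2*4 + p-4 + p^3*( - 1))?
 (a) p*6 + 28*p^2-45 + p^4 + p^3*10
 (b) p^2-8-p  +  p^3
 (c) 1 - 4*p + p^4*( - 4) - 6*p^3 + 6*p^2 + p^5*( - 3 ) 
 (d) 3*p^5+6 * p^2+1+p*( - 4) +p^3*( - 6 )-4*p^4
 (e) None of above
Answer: c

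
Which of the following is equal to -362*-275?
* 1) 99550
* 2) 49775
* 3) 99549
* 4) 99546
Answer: 1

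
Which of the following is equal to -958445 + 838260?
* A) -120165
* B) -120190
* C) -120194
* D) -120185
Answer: D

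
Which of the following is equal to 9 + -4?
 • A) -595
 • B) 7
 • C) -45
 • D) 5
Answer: D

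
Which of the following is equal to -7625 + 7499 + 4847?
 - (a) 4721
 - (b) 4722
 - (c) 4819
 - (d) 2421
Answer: a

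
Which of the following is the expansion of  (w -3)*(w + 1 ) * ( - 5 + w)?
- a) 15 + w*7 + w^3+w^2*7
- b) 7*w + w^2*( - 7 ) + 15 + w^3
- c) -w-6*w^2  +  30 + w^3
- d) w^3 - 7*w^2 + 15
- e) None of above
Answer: b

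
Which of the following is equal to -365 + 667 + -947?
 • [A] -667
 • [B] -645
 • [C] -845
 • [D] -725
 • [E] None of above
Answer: B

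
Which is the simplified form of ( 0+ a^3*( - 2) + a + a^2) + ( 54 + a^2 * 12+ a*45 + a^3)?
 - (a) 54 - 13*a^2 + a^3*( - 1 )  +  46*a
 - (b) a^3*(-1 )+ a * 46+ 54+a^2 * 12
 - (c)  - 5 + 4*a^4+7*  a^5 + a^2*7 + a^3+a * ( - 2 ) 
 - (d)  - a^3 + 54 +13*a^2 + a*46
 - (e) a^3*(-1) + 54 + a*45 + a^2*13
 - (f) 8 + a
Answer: d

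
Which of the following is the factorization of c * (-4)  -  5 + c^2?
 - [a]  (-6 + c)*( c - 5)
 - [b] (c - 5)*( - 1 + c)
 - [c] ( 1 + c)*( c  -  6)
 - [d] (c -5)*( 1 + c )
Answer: d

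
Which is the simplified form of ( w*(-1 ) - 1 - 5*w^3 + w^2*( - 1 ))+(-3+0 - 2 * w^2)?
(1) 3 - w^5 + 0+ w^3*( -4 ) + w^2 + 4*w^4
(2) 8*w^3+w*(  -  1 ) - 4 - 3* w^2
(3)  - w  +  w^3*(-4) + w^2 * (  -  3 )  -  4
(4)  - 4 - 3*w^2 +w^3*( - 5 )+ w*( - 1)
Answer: 4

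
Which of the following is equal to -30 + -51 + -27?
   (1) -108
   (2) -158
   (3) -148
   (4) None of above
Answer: 1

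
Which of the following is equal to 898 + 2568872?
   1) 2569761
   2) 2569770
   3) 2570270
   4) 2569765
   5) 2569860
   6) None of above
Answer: 2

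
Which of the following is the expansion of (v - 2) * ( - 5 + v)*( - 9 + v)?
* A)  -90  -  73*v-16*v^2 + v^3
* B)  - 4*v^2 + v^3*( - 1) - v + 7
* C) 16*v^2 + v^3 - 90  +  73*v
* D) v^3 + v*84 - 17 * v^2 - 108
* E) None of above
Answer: E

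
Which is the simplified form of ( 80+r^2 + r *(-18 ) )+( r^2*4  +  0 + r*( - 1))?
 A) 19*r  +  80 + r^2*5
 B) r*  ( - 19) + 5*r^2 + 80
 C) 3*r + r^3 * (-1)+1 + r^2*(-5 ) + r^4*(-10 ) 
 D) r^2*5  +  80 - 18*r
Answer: B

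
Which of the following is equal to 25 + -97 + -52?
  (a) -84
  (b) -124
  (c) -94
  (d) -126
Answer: b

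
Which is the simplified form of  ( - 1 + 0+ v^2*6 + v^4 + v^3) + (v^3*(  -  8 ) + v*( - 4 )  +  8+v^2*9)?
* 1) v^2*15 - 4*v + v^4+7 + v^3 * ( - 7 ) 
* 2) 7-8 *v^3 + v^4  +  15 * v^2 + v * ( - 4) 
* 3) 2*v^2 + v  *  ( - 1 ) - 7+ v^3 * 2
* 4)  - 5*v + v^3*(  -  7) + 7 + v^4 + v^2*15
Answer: 1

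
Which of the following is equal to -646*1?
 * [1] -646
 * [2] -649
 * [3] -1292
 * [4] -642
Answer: 1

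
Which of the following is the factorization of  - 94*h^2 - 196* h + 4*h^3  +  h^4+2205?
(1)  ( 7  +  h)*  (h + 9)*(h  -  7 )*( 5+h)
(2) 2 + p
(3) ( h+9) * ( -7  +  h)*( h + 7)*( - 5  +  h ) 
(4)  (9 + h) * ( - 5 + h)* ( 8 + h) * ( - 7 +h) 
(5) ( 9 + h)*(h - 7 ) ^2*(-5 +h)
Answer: 3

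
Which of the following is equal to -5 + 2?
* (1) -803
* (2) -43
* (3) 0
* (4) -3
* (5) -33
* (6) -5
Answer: 4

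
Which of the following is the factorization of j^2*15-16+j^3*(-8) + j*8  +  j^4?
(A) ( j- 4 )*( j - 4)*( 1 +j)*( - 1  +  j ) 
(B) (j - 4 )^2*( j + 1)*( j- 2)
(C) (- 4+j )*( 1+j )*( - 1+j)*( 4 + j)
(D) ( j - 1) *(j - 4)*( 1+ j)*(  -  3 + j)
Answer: A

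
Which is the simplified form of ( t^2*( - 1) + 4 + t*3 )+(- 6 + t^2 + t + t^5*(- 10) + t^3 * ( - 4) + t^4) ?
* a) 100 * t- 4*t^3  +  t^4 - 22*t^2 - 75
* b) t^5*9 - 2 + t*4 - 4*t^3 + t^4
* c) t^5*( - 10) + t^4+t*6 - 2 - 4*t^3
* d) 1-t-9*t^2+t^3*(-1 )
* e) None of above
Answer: e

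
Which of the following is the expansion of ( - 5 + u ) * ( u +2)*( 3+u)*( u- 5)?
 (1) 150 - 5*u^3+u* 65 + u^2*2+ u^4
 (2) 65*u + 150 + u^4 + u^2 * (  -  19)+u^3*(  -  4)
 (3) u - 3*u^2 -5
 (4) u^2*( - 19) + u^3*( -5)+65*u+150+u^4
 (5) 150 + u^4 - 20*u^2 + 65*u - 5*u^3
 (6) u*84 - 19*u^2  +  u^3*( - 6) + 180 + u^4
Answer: 4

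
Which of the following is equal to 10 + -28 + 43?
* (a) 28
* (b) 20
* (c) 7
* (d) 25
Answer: d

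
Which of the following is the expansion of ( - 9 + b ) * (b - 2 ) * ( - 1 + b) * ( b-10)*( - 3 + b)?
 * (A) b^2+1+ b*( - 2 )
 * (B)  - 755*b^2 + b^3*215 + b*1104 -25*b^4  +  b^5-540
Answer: B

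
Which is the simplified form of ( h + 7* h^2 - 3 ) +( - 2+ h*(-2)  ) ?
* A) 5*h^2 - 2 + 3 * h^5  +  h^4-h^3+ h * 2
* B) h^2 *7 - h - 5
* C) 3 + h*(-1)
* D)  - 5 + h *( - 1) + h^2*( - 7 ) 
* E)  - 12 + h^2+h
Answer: B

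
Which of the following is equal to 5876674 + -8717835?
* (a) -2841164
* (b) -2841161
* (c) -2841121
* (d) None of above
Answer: b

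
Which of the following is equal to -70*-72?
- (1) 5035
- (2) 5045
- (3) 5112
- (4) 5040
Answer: 4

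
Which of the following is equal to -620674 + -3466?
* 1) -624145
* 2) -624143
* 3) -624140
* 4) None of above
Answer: 3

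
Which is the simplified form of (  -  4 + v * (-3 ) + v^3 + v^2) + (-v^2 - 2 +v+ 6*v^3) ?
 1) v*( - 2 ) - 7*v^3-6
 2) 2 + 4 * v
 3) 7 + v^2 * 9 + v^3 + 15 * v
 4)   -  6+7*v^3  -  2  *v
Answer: 4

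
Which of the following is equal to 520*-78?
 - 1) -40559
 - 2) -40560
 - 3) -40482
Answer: 2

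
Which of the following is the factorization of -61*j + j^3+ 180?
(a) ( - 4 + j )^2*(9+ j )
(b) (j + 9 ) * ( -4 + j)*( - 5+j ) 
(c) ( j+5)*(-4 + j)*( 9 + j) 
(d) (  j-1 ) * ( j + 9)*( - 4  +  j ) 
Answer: b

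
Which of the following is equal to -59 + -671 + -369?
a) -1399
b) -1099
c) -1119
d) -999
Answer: b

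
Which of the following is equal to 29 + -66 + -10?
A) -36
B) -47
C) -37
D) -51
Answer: B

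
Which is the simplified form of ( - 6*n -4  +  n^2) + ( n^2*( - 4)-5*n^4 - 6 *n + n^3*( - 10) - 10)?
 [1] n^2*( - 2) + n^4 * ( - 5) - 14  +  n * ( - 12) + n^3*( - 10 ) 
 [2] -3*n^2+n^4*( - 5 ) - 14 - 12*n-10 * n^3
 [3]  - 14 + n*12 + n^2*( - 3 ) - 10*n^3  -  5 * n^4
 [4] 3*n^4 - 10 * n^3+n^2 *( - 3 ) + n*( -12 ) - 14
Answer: 2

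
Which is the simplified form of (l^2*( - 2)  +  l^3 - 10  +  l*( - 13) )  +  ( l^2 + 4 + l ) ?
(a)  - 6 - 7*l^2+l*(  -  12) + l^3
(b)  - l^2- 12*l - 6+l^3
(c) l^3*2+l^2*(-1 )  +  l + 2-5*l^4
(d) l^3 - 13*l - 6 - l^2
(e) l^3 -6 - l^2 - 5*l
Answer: b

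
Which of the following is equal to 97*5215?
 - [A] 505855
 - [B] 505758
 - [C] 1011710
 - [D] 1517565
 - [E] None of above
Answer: A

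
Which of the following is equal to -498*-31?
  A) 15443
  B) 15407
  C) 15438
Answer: C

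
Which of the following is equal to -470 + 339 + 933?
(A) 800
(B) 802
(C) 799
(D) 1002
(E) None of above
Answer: B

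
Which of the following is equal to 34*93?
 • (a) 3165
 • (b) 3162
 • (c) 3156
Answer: b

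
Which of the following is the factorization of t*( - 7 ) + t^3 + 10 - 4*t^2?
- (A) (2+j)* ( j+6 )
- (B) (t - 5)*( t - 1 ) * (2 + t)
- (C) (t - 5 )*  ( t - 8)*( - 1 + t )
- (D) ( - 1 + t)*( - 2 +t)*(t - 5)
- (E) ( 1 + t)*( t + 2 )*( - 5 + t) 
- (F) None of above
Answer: B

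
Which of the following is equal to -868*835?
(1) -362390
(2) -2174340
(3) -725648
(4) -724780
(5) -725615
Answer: 4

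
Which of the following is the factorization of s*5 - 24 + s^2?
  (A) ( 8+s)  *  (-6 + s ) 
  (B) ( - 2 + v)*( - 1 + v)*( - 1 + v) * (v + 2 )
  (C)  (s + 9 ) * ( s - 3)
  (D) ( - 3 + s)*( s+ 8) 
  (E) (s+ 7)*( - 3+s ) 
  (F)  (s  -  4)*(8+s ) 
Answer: D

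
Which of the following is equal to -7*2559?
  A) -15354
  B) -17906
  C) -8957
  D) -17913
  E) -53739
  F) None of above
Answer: D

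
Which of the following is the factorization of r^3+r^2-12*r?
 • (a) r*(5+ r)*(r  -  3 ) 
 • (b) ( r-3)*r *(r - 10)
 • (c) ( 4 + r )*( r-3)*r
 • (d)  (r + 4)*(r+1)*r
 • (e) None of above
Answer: c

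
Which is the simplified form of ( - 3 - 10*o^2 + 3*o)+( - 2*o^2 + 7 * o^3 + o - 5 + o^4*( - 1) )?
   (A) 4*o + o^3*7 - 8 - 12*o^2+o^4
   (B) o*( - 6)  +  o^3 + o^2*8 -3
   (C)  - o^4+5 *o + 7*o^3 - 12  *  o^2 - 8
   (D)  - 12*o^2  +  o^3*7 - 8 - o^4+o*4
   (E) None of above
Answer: D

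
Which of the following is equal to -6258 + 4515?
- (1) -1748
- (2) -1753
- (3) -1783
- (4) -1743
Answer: 4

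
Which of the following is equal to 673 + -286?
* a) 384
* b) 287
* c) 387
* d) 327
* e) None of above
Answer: c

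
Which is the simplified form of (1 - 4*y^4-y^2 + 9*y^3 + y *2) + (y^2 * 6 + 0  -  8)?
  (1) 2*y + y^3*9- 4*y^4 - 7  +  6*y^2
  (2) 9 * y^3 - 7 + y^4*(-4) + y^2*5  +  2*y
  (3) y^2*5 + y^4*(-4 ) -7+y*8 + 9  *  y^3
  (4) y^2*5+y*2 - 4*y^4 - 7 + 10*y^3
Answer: 2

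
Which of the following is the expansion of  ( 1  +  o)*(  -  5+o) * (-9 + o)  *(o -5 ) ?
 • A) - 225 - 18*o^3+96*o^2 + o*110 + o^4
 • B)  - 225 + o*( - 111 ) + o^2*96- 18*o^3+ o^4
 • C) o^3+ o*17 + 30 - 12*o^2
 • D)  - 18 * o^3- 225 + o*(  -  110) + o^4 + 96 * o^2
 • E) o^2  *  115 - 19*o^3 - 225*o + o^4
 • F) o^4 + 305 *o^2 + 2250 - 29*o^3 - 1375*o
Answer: D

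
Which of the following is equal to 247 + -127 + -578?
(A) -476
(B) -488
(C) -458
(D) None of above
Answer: C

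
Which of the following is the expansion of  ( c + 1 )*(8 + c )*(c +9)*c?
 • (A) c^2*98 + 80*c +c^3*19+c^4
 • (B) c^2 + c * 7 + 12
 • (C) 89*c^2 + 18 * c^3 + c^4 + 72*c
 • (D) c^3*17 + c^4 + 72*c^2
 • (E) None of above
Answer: C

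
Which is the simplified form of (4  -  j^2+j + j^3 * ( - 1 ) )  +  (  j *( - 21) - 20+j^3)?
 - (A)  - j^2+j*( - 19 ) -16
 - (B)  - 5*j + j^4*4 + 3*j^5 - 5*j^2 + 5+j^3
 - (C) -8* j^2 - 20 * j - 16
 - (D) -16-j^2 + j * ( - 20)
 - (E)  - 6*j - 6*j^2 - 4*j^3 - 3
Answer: D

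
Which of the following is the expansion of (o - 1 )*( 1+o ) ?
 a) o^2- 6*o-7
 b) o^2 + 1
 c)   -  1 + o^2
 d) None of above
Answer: c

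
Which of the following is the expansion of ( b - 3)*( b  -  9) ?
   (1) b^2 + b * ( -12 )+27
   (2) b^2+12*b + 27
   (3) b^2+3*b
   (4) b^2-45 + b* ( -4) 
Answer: 1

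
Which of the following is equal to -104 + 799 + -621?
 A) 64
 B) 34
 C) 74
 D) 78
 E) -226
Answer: C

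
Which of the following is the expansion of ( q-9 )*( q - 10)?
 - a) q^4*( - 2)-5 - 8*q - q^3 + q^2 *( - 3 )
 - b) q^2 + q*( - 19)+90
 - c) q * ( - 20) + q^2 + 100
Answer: b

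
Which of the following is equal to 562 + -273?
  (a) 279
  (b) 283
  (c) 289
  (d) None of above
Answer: c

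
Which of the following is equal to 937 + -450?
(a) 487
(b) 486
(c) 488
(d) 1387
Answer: a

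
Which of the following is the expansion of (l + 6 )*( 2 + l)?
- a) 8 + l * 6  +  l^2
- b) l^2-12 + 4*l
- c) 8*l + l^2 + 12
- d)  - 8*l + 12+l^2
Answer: c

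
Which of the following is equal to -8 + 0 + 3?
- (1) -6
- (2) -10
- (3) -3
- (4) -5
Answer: 4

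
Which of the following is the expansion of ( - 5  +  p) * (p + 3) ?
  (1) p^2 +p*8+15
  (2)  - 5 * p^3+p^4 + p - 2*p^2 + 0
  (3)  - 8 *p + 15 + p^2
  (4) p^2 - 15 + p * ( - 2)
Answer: 4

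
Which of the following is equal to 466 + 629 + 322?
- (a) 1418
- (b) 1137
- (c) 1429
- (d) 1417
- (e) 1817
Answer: d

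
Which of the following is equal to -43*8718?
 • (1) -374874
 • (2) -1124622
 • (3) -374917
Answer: 1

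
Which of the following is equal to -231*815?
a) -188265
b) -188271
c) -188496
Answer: a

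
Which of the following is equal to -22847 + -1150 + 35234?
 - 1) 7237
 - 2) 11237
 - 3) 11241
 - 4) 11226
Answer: 2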